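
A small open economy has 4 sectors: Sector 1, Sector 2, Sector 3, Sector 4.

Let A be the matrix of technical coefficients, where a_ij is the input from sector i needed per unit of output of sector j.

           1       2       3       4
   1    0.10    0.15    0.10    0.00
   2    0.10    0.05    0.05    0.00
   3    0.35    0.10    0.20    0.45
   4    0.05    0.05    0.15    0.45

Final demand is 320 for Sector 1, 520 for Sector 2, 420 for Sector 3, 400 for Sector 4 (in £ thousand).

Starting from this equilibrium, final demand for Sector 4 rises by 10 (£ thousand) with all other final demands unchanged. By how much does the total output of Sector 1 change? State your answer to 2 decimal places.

I − A =
  [   0.90    -0.15    -0.10     0.00]
  [  -0.10     0.95    -0.05     0.00]
  [  -0.35    -0.10     0.80    -0.45]
  [  -0.05    -0.05    -0.15     0.55]
Compute the cofactors C_ij = (−1)^(i+j)·(3×3 minor ij) of I−A; the adjugate is their transpose:
adj(I−A) = Cᵀ =
  [ 0.350000   0.063625   0.056375   0.046125]
  [ 0.048000   0.313750   0.030250   0.024750]
  [ 0.212000   0.102000   0.462000   0.378000]
  [ 0.094000   0.062125   0.133875   0.630625]
det(I−A) = Σ_j (I−A)_1j·C_1j = (0.90)(0.350000) + (-0.15)(0.048000) + (-0.10)(0.212000) + (0.00)(0.094000) = 0.2866
(I − A)⁻¹ = adj(I−A) / det(I−A) ≈
  [   1.2212     0.2220     0.1967     0.1609]
  [   0.1675     1.0947     0.1055     0.0864]
  [   0.7397     0.3559     1.6120     1.3189]
  [   0.3280     0.2168     0.4671     2.2004]
Δx = (I − A)⁻¹ Δd with Δd having +10 in the Sector 4 component and 0 elsewhere.
So Δx_1 = L_14 · (+10), where L_14 = adj(I−A)_14 / det(I−A) = 0.046125 / 0.2866.
Δx_1 = 0.046125 × (+10) / 0.2866 = 0.46125 / 0.2866 ≈ 1.61.

Δx_1 = 1.61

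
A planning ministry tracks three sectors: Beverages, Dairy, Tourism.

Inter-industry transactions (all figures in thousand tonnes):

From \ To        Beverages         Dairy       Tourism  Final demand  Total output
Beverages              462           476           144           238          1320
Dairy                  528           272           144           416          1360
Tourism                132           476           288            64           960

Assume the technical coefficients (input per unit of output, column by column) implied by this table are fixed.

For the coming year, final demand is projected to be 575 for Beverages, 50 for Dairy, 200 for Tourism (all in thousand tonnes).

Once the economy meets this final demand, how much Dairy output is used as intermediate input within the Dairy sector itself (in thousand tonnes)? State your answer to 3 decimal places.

z_22 = 230.471

Technical coefficients a_ij = z_ij / X_j:
  a_11 = 462/1320 = 0.35, a_21 = 528/1320 = 0.40, a_31 = 132/1320 = 0.10
  a_12 = 476/1360 = 0.35, a_22 = 272/1360 = 0.20, a_32 = 476/1360 = 0.35
  a_13 = 144/960 = 0.15, a_23 = 144/960 = 0.15, a_33 = 288/960 = 0.30
I − A =
  [   0.65    -0.35    -0.15]
  [  -0.40     0.80    -0.15]
  [  -0.10    -0.35     0.70]
Cofactors of I−A, C_ij = (−1)^(i+j)·(minor ij) (rows/columns in the sector order above):
  C_11 = (0.80)(0.70) − (-0.15)(-0.35) = 0.5075
  C_12 = −[(-0.40)(0.70) − (-0.15)(-0.10)] = 0.2950
  C_13 = (-0.40)(-0.35) − (0.80)(-0.10) = 0.2200
  C_21 = −[(-0.35)(0.70) − (-0.15)(-0.35)] = 0.2975
  C_22 = (0.65)(0.70) − (-0.15)(-0.10) = 0.4400
  C_23 = −[(0.65)(-0.35) − (-0.35)(-0.10)] = 0.2625
  C_31 = (-0.35)(-0.15) − (-0.15)(0.80) = 0.1725
  C_32 = −[(0.65)(-0.15) − (-0.15)(-0.40)] = 0.1575
  C_33 = (0.65)(0.80) − (-0.35)(-0.40) = 0.3800
det(I−A) = Σ_j (I−A)_1j·C_1j = (0.65)(0.5075) + (-0.35)(0.2950) + (-0.15)(0.2200) = 0.193625
adj(I−A) = Cᵀ =
  [ 0.5075   0.2975   0.1725]
  [ 0.2950   0.4400   0.1575]
  [ 0.2200   0.2625   0.3800]
(I − A)⁻¹ = adj(I−A) / det(I−A) ≈
  [   2.6210     1.5365     0.8909]
  [   1.5236     2.2724     0.8134]
  [   1.1362     1.3557     1.9626]
First solve x = (I − A)⁻¹ d = adj(I−A)·d / det(I−A); in particular x_2 = (0.2950·575 + 0.4400·50 + 0.1575·200) / 0.193625 = 223.125 / 0.193625 ≈ 1152.35636.
Intermediate flow from 2 to 2: z_22 = a_22 · x_2 = 0.20 × 223.125 / 0.193625 = 44.625 / 0.193625 ≈ 230.471.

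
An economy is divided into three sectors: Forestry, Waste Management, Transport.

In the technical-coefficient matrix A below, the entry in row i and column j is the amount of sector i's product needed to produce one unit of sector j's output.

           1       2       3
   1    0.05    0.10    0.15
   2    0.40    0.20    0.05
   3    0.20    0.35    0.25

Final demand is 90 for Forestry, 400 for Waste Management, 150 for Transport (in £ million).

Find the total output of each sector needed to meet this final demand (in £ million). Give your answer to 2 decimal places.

I − A =
  [   0.95    -0.10    -0.15]
  [  -0.40     0.80    -0.05]
  [  -0.20    -0.35     0.75]
Cofactors of I−A, C_ij = (−1)^(i+j)·(minor ij) (rows/columns in the sector order above):
  C_11 = (0.80)(0.75) − (-0.05)(-0.35) = 0.5825
  C_12 = −[(-0.40)(0.75) − (-0.05)(-0.20)] = 0.3100
  C_13 = (-0.40)(-0.35) − (0.80)(-0.20) = 0.3000
  C_21 = −[(-0.10)(0.75) − (-0.15)(-0.35)] = 0.1275
  C_22 = (0.95)(0.75) − (-0.15)(-0.20) = 0.6825
  C_23 = −[(0.95)(-0.35) − (-0.10)(-0.20)] = 0.3525
  C_31 = (-0.10)(-0.05) − (-0.15)(0.80) = 0.1250
  C_32 = −[(0.95)(-0.05) − (-0.15)(-0.40)] = 0.1075
  C_33 = (0.95)(0.80) − (-0.10)(-0.40) = 0.7200
det(I−A) = Σ_j (I−A)_1j·C_1j = (0.95)(0.5825) + (-0.10)(0.3100) + (-0.15)(0.3000) = 0.477375
adj(I−A) = Cᵀ =
  [ 0.5825   0.1275   0.1250]
  [ 0.3100   0.6825   0.1075]
  [ 0.3000   0.3525   0.7200]
(I − A)⁻¹ = adj(I−A) / det(I−A) ≈
  [   1.2202     0.2671     0.2618]
  [   0.6494     1.4297     0.2252]
  [   0.6284     0.7384     1.5082]
x = (I − A)⁻¹ d = adj(I−A)·d / det(I−A), with det(I−A) = 0.477375:
  x_1 = (0.5825·90 + 0.1275·400 + 0.1250·150) / 0.477375 = 122.175 / 0.477375 ≈ 255.93
  x_2 = (0.3100·90 + 0.6825·400 + 0.1075·150) / 0.477375 = 317.025 / 0.477375 ≈ 664.10
  x_3 = (0.3000·90 + 0.3525·400 + 0.7200·150) / 0.477375 = 276.00 / 0.477375 ≈ 578.16

x_1 = 255.93, x_2 = 664.10, x_3 = 578.16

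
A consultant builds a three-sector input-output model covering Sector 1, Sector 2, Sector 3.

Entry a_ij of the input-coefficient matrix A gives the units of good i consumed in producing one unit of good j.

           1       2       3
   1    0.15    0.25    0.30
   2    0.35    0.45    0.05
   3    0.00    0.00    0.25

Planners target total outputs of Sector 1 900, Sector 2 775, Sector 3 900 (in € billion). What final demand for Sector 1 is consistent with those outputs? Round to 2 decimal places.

d_1 = 301.25

I − A =
  [   0.85    -0.25    -0.30]
  [  -0.35     0.55    -0.05]
  [   0.00     0.00     0.75]
d = (I − A) x:
  d_1 = (+0.85)·900 + (-0.25)·775 + (-0.30)·900 = 301.25
  d_2 = (-0.35)·900 + (+0.55)·775 + (-0.05)·900 = 66.25
  d_3 = (+0.00)·900 + (+0.00)·775 + (+0.75)·900 = 675.00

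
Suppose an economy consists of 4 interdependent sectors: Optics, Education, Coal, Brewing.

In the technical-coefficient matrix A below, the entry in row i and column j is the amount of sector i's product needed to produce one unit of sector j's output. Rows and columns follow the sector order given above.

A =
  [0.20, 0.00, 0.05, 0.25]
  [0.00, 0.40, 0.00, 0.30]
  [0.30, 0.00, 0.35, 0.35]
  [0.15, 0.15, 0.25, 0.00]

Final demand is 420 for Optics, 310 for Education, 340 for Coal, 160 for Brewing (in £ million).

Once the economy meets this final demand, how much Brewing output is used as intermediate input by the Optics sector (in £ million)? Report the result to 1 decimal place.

I − A =
  [   0.80     0.00    -0.05    -0.25]
  [   0.00     0.60     0.00    -0.30]
  [  -0.30     0.00     0.65    -0.35]
  [  -0.15    -0.15    -0.25     1.00]
Compute the cofactors C_ij = (−1)^(i+j)·(3×3 minor ij) of I−A; the adjugate is their transpose:
adj(I−A) = Cᵀ =
  [ 0.30825   0.02700   0.06525   0.10800]
  [ 0.05175   0.38925   0.06225   0.15150]
  [ 0.19800   0.05325   0.42150   0.21300]
  [ 0.10350   0.07575   0.12450   0.30300]
det(I−A) = Σ_j (I−A)_1j·C_1j = (0.80)(0.30825) + (0.00)(0.05175) + (-0.05)(0.19800) + (-0.25)(0.10350) = 0.210825
(I − A)⁻¹ = adj(I−A) / det(I−A) ≈
  [   1.4621     0.1281     0.3095     0.5123]
  [   0.2455     1.8463     0.2953     0.7186]
  [   0.9392     0.2526     1.9993     1.0103]
  [   0.4909     0.3593     0.5905     1.4372]
First solve x = (I − A)⁻¹ d = adj(I−A)·d / det(I−A); in particular x_O = (0.30825·420 + 0.02700·310 + 0.06525·340 + 0.10800·160) / 0.210825 = 177.30 / 0.210825 ≈ 840.982.
Intermediate flow from B to O: z_BO = a_BO · x_O = 0.15 × 177.30 / 0.210825 = 26.595 / 0.210825 ≈ 126.1.

z_BO = 126.1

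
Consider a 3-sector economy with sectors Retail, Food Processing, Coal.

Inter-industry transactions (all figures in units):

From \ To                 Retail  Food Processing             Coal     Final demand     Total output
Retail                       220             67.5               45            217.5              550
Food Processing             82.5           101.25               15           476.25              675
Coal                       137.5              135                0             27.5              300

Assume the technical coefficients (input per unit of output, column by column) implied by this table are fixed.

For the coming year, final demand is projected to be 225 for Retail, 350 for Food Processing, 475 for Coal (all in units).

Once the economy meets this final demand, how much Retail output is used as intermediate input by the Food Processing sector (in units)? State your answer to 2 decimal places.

Technical coefficients a_ij = z_ij / X_j:
  a_RR = 220/550 = 0.40, a_FR = 82.5/550 = 0.15, a_CR = 137.5/550 = 0.25
  a_RF = 67.5/675 = 0.10, a_FF = 101.25/675 = 0.15, a_CF = 135/675 = 0.20
  a_RC = 45/300 = 0.15, a_FC = 15/300 = 0.05, a_CC = 0/300 = 0.00
I − A =
  [   0.60    -0.10    -0.15]
  [  -0.15     0.85    -0.05]
  [  -0.25    -0.20     1.00]
Cofactors of I−A, C_ij = (−1)^(i+j)·(minor ij) (rows/columns in the sector order above):
  C_11 = (0.85)(1.00) − (-0.05)(-0.20) = 0.8400
  C_12 = −[(-0.15)(1.00) − (-0.05)(-0.25)] = 0.1625
  C_13 = (-0.15)(-0.20) − (0.85)(-0.25) = 0.2425
  C_21 = −[(-0.10)(1.00) − (-0.15)(-0.20)] = 0.1300
  C_22 = (0.60)(1.00) − (-0.15)(-0.25) = 0.5625
  C_23 = −[(0.60)(-0.20) − (-0.10)(-0.25)] = 0.1450
  C_31 = (-0.10)(-0.05) − (-0.15)(0.85) = 0.1325
  C_32 = −[(0.60)(-0.05) − (-0.15)(-0.15)] = 0.0525
  C_33 = (0.60)(0.85) − (-0.10)(-0.15) = 0.4950
det(I−A) = Σ_j (I−A)_1j·C_1j = (0.60)(0.8400) + (-0.10)(0.1625) + (-0.15)(0.2425) = 0.451375
adj(I−A) = Cᵀ =
  [ 0.8400   0.1300   0.1325]
  [ 0.1625   0.5625   0.0525]
  [ 0.2425   0.1450   0.4950]
(I − A)⁻¹ = adj(I−A) / det(I−A) ≈
  [   1.8610     0.2880     0.2935]
  [   0.3600     1.2462     0.1163]
  [   0.5372     0.3212     1.0966]
First solve x = (I − A)⁻¹ d = adj(I−A)·d / det(I−A); in particular x_F = (0.1625·225 + 0.5625·350 + 0.0525·475) / 0.451375 = 258.375 / 0.451375 ≈ 572.4176.
Intermediate flow from R to F: z_RF = a_RF · x_F = 0.10 × 258.375 / 0.451375 = 25.8375 / 0.451375 ≈ 57.24.

z_RF = 57.24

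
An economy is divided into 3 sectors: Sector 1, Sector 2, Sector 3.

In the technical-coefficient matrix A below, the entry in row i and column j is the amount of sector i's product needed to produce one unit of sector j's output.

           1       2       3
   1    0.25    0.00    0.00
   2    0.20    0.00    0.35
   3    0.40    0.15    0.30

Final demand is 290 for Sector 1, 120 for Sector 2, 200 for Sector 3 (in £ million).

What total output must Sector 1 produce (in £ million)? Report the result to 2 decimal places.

x_1 = 386.67

I − A =
  [   0.75     0.00     0.00]
  [  -0.20     1.00    -0.35]
  [  -0.40    -0.15     0.70]
Cofactors of I−A, C_ij = (−1)^(i+j)·(minor ij) (rows/columns in the sector order above):
  C_11 = (1.00)(0.70) − (-0.35)(-0.15) = 0.6475
  C_12 = −[(-0.20)(0.70) − (-0.35)(-0.40)] = 0.2800
  C_13 = (-0.20)(-0.15) − (1.00)(-0.40) = 0.4300
  C_21 = −[(0.00)(0.70) − (0.00)(-0.15)] = 0.0000
  C_22 = (0.75)(0.70) − (0.00)(-0.40) = 0.5250
  C_23 = −[(0.75)(-0.15) − (0.00)(-0.40)] = 0.1125
  C_31 = (0.00)(-0.35) − (0.00)(1.00) = 0.0000
  C_32 = −[(0.75)(-0.35) − (0.00)(-0.20)] = 0.2625
  C_33 = (0.75)(1.00) − (0.00)(-0.20) = 0.7500
det(I−A) = Σ_j (I−A)_1j·C_1j = (0.75)(0.6475) + (0.00)(0.2800) + (0.00)(0.4300) = 0.485625
adj(I−A) = Cᵀ =
  [ 0.6475   0.0000   0.0000]
  [ 0.2800   0.5250   0.2625]
  [ 0.4300   0.1125   0.7500]
(I − A)⁻¹ = adj(I−A) / det(I−A) ≈
  [   1.3333     0.0000     0.0000]
  [   0.5766     1.0811     0.5405]
  [   0.8855     0.2317     1.5444]
x = (I − A)⁻¹ d = adj(I−A)·d / det(I−A), with det(I−A) = 0.485625:
  x_1 = (0.6475·290 + 0.0000·120 + 0.0000·200) / 0.485625 = 187.775 / 0.485625 ≈ 386.67
  x_2 = (0.2800·290 + 0.5250·120 + 0.2625·200) / 0.485625 = 196.70 / 0.485625 ≈ 405.05
  x_3 = (0.4300·290 + 0.1125·120 + 0.7500·200) / 0.485625 = 288.20 / 0.485625 ≈ 593.46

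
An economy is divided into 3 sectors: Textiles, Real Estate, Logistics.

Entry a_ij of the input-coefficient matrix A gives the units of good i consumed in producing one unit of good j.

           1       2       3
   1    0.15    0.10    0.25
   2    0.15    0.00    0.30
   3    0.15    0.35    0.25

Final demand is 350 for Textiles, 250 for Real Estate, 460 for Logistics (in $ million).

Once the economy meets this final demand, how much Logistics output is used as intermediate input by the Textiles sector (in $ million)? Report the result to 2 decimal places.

I − A =
  [   0.85    -0.10    -0.25]
  [  -0.15     1.00    -0.30]
  [  -0.15    -0.35     0.75]
Cofactors of I−A, C_ij = (−1)^(i+j)·(minor ij) (rows/columns in the sector order above):
  C_11 = (1.00)(0.75) − (-0.30)(-0.35) = 0.6450
  C_12 = −[(-0.15)(0.75) − (-0.30)(-0.15)] = 0.1575
  C_13 = (-0.15)(-0.35) − (1.00)(-0.15) = 0.2025
  C_21 = −[(-0.10)(0.75) − (-0.25)(-0.35)] = 0.1625
  C_22 = (0.85)(0.75) − (-0.25)(-0.15) = 0.6000
  C_23 = −[(0.85)(-0.35) − (-0.10)(-0.15)] = 0.3125
  C_31 = (-0.10)(-0.30) − (-0.25)(1.00) = 0.2800
  C_32 = −[(0.85)(-0.30) − (-0.25)(-0.15)] = 0.2925
  C_33 = (0.85)(1.00) − (-0.10)(-0.15) = 0.8350
det(I−A) = Σ_j (I−A)_1j·C_1j = (0.85)(0.6450) + (-0.10)(0.1575) + (-0.25)(0.2025) = 0.481875
adj(I−A) = Cᵀ =
  [ 0.6450   0.1625   0.2800]
  [ 0.1575   0.6000   0.2925]
  [ 0.2025   0.3125   0.8350]
(I − A)⁻¹ = adj(I−A) / det(I−A) ≈
  [   1.3385     0.3372     0.5811]
  [   0.3268     1.2451     0.6070]
  [   0.4202     0.6485     1.7328]
First solve x = (I − A)⁻¹ d = adj(I−A)·d / det(I−A); in particular x_1 = (0.6450·350 + 0.1625·250 + 0.2800·460) / 0.481875 = 395.175 / 0.481875 ≈ 820.0778.
Intermediate flow from 3 to 1: z_31 = a_31 · x_1 = 0.15 × 395.175 / 0.481875 = 59.27625 / 0.481875 ≈ 123.01.

z_31 = 123.01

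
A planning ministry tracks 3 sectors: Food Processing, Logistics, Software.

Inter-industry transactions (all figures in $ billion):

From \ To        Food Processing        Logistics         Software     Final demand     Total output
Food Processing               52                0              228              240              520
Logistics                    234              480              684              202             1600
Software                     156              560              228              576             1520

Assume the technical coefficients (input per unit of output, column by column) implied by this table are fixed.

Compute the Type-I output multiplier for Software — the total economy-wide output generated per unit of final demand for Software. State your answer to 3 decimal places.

m_3 = 3.566

Technical coefficients a_ij = z_ij / X_j:
  a_11 = 52/520 = 0.10, a_21 = 234/520 = 0.45, a_31 = 156/520 = 0.30
  a_12 = 0/1600 = 0.00, a_22 = 480/1600 = 0.30, a_32 = 560/1600 = 0.35
  a_13 = 228/1520 = 0.15, a_23 = 684/1520 = 0.45, a_33 = 228/1520 = 0.15
I − A =
  [   0.90     0.00    -0.15]
  [  -0.45     0.70    -0.45]
  [  -0.30    -0.35     0.85]
Cofactors of I−A, C_ij = (−1)^(i+j)·(minor ij) (rows/columns in the sector order above):
  C_11 = (0.70)(0.85) − (-0.45)(-0.35) = 0.4375
  C_12 = −[(-0.45)(0.85) − (-0.45)(-0.30)] = 0.5175
  C_13 = (-0.45)(-0.35) − (0.70)(-0.30) = 0.3675
  C_21 = −[(0.00)(0.85) − (-0.15)(-0.35)] = 0.0525
  C_22 = (0.90)(0.85) − (-0.15)(-0.30) = 0.7200
  C_23 = −[(0.90)(-0.35) − (0.00)(-0.30)] = 0.3150
  C_31 = (0.00)(-0.45) − (-0.15)(0.70) = 0.1050
  C_32 = −[(0.90)(-0.45) − (-0.15)(-0.45)] = 0.4725
  C_33 = (0.90)(0.70) − (0.00)(-0.45) = 0.6300
det(I−A) = Σ_j (I−A)_1j·C_1j = (0.90)(0.4375) + (0.00)(0.5175) + (-0.15)(0.3675) = 0.338625
adj(I−A) = Cᵀ =
  [ 0.4375   0.0525   0.1050]
  [ 0.5175   0.7200   0.4725]
  [ 0.3675   0.3150   0.6300]
(I − A)⁻¹ = adj(I−A) / det(I−A) ≈
  [   1.2920     0.1550     0.3101]
  [   1.5282     2.1262     1.3953]
  [   1.0853     0.9302     1.8605]
The output multiplier for sector j is the column-j sum of the Leontief inverse (I − A)⁻¹ = adj(I−A) / det(I−A).
Column 3 of adj(I−A): (0.1050, 0.4725, 0.6300); det(I−A) = 0.338625.
m_3 = (0.1050 + 0.4725 + 0.6300) / 0.338625 = 1.2075 / 0.338625 ≈ 3.566.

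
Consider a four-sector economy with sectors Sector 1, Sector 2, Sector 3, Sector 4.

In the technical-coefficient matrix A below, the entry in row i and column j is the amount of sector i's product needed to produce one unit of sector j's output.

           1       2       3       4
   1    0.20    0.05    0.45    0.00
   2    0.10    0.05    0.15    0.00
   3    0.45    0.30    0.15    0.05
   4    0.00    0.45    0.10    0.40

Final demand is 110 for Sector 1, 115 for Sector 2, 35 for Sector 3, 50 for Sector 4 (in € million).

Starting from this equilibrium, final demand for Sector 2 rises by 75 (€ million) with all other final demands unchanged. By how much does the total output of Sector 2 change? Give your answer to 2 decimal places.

I − A =
  [   0.80    -0.05    -0.45     0.00]
  [  -0.10     0.95    -0.15     0.00]
  [  -0.45    -0.30     0.85    -0.05]
  [   0.00    -0.45    -0.10     0.60]
Compute the cofactors C_ij = (−1)^(i+j)·(3×3 minor ij) of I−A; the adjugate is their transpose:
adj(I−A) = Cᵀ =
  [ 0.449375   0.116375   0.261000   0.021750]
  [ 0.091000   0.282500   0.099000   0.008250]
  [ 0.276750   0.175500   0.453000   0.037750]
  [ 0.114375   0.241125   0.149750   0.396500]
det(I−A) = Σ_j (I−A)_1j·C_1j = (0.80)(0.449375) + (-0.05)(0.091000) + (-0.45)(0.276750) + (0.00)(0.114375) = 0.2304125
(I − A)⁻¹ = adj(I−A) / det(I−A) ≈
  [   1.9503     0.5051     1.1328     0.0944]
  [   0.3949     1.2261     0.4297     0.0358]
  [   1.2011     0.7617     1.9660     0.1638]
  [   0.4964     1.0465     0.6499     1.7208]
Δx = (I − A)⁻¹ Δd with Δd having +75 in the Sector 2 component and 0 elsewhere.
So Δx_2 = L_22 · (+75), where L_22 = adj(I−A)_22 / det(I−A) = 0.282500 / 0.2304125.
Δx_2 = 0.282500 × (+75) / 0.2304125 = 21.1875 / 0.2304125 ≈ 91.95.

Δx_2 = 91.95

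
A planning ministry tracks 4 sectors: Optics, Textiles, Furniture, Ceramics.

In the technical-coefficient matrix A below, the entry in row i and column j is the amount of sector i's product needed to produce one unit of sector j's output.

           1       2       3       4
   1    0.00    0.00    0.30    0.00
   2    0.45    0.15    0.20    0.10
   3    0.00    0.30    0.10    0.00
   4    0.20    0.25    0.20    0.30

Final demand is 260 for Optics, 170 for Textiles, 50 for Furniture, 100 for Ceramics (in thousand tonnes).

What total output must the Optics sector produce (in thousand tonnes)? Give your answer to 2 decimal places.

I − A =
  [   1.00     0.00    -0.30     0.00]
  [  -0.45     0.85    -0.20    -0.10]
  [   0.00    -0.30     0.90     0.00]
  [  -0.20    -0.25    -0.20     0.70]
Compute the cofactors C_ij = (−1)^(i+j)·(3×3 minor ij) of I−A; the adjugate is their transpose:
adj(I−A) = Cᵀ =
  [ 0.46500   0.06300   0.17100   0.00900]
  [ 0.30150   0.63000   0.26050   0.09000]
  [ 0.10050   0.21000   0.57000   0.03000]
  [ 0.26925   0.30300   0.30475   0.66450]
det(I−A) = Σ_j (I−A)_1j·C_1j = (1.00)(0.46500) + (0.00)(0.30150) + (-0.30)(0.10050) + (0.00)(0.26925) = 0.43485
(I − A)⁻¹ = adj(I−A) / det(I−A) ≈
  [   1.0693     0.1449     0.3932     0.0207]
  [   0.6933     1.4488     0.5991     0.2070]
  [   0.2311     0.4829     1.3108     0.0690]
  [   0.6192     0.6968     0.7008     1.5281]
x = (I − A)⁻¹ d = adj(I−A)·d / det(I−A), with det(I−A) = 0.43485:
  x_1 = (0.46500·260 + 0.06300·170 + 0.17100·50 + 0.00900·100) / 0.43485 = 141.06 / 0.43485 ≈ 324.39
  x_2 = (0.30150·260 + 0.63000·170 + 0.26050·50 + 0.09000·100) / 0.43485 = 207.515 / 0.43485 ≈ 477.21
  x_3 = (0.10050·260 + 0.21000·170 + 0.57000·50 + 0.03000·100) / 0.43485 = 93.33 / 0.43485 ≈ 214.63
  x_4 = (0.26925·260 + 0.30300·170 + 0.30475·50 + 0.66450·100) / 0.43485 = 203.2025 / 0.43485 ≈ 467.29

x_1 = 324.39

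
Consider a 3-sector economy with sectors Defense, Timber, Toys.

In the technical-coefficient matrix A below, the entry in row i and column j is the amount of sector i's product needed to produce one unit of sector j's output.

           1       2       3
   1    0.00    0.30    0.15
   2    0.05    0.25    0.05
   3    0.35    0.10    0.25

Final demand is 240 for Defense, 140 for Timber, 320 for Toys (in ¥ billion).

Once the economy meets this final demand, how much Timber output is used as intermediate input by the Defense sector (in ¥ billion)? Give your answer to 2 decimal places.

z_21 = 20.78

I − A =
  [   1.00    -0.30    -0.15]
  [  -0.05     0.75    -0.05]
  [  -0.35    -0.10     0.75]
Cofactors of I−A, C_ij = (−1)^(i+j)·(minor ij) (rows/columns in the sector order above):
  C_11 = (0.75)(0.75) − (-0.05)(-0.10) = 0.5575
  C_12 = −[(-0.05)(0.75) − (-0.05)(-0.35)] = 0.0550
  C_13 = (-0.05)(-0.10) − (0.75)(-0.35) = 0.2675
  C_21 = −[(-0.30)(0.75) − (-0.15)(-0.10)] = 0.2400
  C_22 = (1.00)(0.75) − (-0.15)(-0.35) = 0.6975
  C_23 = −[(1.00)(-0.10) − (-0.30)(-0.35)] = 0.2050
  C_31 = (-0.30)(-0.05) − (-0.15)(0.75) = 0.1275
  C_32 = −[(1.00)(-0.05) − (-0.15)(-0.05)] = 0.0575
  C_33 = (1.00)(0.75) − (-0.30)(-0.05) = 0.7350
det(I−A) = Σ_j (I−A)_1j·C_1j = (1.00)(0.5575) + (-0.30)(0.0550) + (-0.15)(0.2675) = 0.500875
adj(I−A) = Cᵀ =
  [ 0.5575   0.2400   0.1275]
  [ 0.0550   0.6975   0.0575]
  [ 0.2675   0.2050   0.7350]
(I − A)⁻¹ = adj(I−A) / det(I−A) ≈
  [   1.1131     0.4792     0.2546]
  [   0.1098     1.3926     0.1148]
  [   0.5341     0.4093     1.4674]
First solve x = (I − A)⁻¹ d = adj(I−A)·d / det(I−A); in particular x_1 = (0.5575·240 + 0.2400·140 + 0.1275·320) / 0.500875 = 208.20 / 0.500875 ≈ 415.6726.
Intermediate flow from 2 to 1: z_21 = a_21 · x_1 = 0.05 × 208.20 / 0.500875 = 10.41 / 0.500875 ≈ 20.78.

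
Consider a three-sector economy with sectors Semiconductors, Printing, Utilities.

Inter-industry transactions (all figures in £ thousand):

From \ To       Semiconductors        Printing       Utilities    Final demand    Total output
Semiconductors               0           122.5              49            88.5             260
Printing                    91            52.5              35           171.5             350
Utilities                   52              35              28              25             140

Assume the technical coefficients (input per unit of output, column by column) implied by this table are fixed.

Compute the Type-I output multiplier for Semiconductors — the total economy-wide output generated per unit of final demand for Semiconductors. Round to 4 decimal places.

Technical coefficients a_ij = z_ij / X_j:
  a_SS = 0/260 = 0.00, a_PS = 91/260 = 0.35, a_US = 52/260 = 0.20
  a_SP = 122.5/350 = 0.35, a_PP = 52.5/350 = 0.15, a_UP = 35/350 = 0.10
  a_SU = 49/140 = 0.35, a_PU = 35/140 = 0.25, a_UU = 28/140 = 0.20
I − A =
  [   1.00    -0.35    -0.35]
  [  -0.35     0.85    -0.25]
  [  -0.20    -0.10     0.80]
Cofactors of I−A, C_ij = (−1)^(i+j)·(minor ij) (rows/columns in the sector order above):
  C_11 = (0.85)(0.80) − (-0.25)(-0.10) = 0.6550
  C_12 = −[(-0.35)(0.80) − (-0.25)(-0.20)] = 0.3300
  C_13 = (-0.35)(-0.10) − (0.85)(-0.20) = 0.2050
  C_21 = −[(-0.35)(0.80) − (-0.35)(-0.10)] = 0.3150
  C_22 = (1.00)(0.80) − (-0.35)(-0.20) = 0.7300
  C_23 = −[(1.00)(-0.10) − (-0.35)(-0.20)] = 0.1700
  C_31 = (-0.35)(-0.25) − (-0.35)(0.85) = 0.3850
  C_32 = −[(1.00)(-0.25) − (-0.35)(-0.35)] = 0.3725
  C_33 = (1.00)(0.85) − (-0.35)(-0.35) = 0.7275
det(I−A) = Σ_j (I−A)_1j·C_1j = (1.00)(0.6550) + (-0.35)(0.3300) + (-0.35)(0.2050) = 0.46775
adj(I−A) = Cᵀ =
  [ 0.6550   0.3150   0.3850]
  [ 0.3300   0.7300   0.3725]
  [ 0.2050   0.1700   0.7275]
(I − A)⁻¹ = adj(I−A) / det(I−A) ≈
  [   1.40032     0.67344     0.82309]
  [   0.70551     1.56066     0.79637]
  [   0.43827     0.36344     1.55532]
The output multiplier for sector j is the column-j sum of the Leontief inverse (I − A)⁻¹ = adj(I−A) / det(I−A).
Column S of adj(I−A): (0.6550, 0.3300, 0.2050); det(I−A) = 0.46775.
m_S = (0.6550 + 0.3300 + 0.2050) / 0.46775 = 1.19 / 0.46775 ≈ 2.5441.

m_S = 2.5441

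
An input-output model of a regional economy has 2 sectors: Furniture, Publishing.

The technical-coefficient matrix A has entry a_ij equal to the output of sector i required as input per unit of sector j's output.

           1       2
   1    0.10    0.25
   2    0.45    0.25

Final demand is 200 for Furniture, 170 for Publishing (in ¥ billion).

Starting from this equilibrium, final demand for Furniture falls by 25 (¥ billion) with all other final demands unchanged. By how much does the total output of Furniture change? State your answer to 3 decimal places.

Δx_1 = -33.333

I − A =
  [   0.90    -0.25]
  [  -0.45     0.75]
det(I−A) = (0.90)(0.75) − (-0.25)(-0.45) = 0.5625
adj(I−A) = [[0.75, 0.25], [0.45, 0.90]]
(I − A)⁻¹ = adj(I−A) / det(I−A) ≈
  [   1.3333     0.4444]
  [   0.8000     1.6000]
Δx = (I − A)⁻¹ Δd with Δd having -25 in the Furniture component and 0 elsewhere.
So Δx_1 = L_11 · (-25), where L_11 = adj(I−A)_11 / det(I−A) = 0.75 / 0.5625.
Δx_1 = 0.75 × (-25) / 0.5625 = -18.75 / 0.5625 ≈ -33.333.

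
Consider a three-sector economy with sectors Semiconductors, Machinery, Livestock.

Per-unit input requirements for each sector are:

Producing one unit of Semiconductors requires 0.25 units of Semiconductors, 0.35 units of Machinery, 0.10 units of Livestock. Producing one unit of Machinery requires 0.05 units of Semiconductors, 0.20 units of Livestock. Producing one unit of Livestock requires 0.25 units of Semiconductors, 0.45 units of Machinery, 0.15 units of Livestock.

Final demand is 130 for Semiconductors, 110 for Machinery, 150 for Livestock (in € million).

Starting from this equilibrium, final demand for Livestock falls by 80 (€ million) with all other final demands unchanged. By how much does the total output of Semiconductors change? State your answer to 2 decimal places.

I − A =
  [   0.75    -0.05    -0.25]
  [  -0.35     1.00    -0.45]
  [  -0.10    -0.20     0.85]
Cofactors of I−A, C_ij = (−1)^(i+j)·(minor ij) (rows/columns in the sector order above):
  C_11 = (1.00)(0.85) − (-0.45)(-0.20) = 0.7600
  C_12 = −[(-0.35)(0.85) − (-0.45)(-0.10)] = 0.3425
  C_13 = (-0.35)(-0.20) − (1.00)(-0.10) = 0.1700
  C_21 = −[(-0.05)(0.85) − (-0.25)(-0.20)] = 0.0925
  C_22 = (0.75)(0.85) − (-0.25)(-0.10) = 0.6125
  C_23 = −[(0.75)(-0.20) − (-0.05)(-0.10)] = 0.1550
  C_31 = (-0.05)(-0.45) − (-0.25)(1.00) = 0.2725
  C_32 = −[(0.75)(-0.45) − (-0.25)(-0.35)] = 0.4250
  C_33 = (0.75)(1.00) − (-0.05)(-0.35) = 0.7325
det(I−A) = Σ_j (I−A)_1j·C_1j = (0.75)(0.7600) + (-0.05)(0.3425) + (-0.25)(0.1700) = 0.510375
adj(I−A) = Cᵀ =
  [ 0.7600   0.0925   0.2725]
  [ 0.3425   0.6125   0.4250]
  [ 0.1700   0.1550   0.7325]
(I − A)⁻¹ = adj(I−A) / det(I−A) ≈
  [   1.4891     0.1812     0.5339]
  [   0.6711     1.2001     0.8327]
  [   0.3331     0.3037     1.4352]
Δx = (I − A)⁻¹ Δd with Δd having -80 in the Livestock component and 0 elsewhere.
So Δx_1 = L_13 · (-80), where L_13 = adj(I−A)_13 / det(I−A) = 0.2725 / 0.510375.
Δx_1 = 0.2725 × (-80) / 0.510375 = -21.80 / 0.510375 ≈ -42.71.

Δx_1 = -42.71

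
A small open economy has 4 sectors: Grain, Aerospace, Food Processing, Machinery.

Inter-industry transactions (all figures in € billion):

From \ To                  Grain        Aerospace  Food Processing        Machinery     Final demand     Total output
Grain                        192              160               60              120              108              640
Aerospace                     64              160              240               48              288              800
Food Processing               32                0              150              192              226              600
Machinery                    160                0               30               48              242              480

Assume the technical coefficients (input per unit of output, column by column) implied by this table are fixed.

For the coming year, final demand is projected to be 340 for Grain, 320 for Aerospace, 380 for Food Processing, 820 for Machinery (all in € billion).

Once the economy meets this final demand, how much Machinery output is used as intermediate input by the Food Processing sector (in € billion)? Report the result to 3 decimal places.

Technical coefficients a_ij = z_ij / X_j:
  a_GG = 192/640 = 0.30, a_AG = 64/640 = 0.10, a_FG = 32/640 = 0.05, a_MG = 160/640 = 0.25
  a_GA = 160/800 = 0.20, a_AA = 160/800 = 0.20, a_FA = 0/800 = 0.00, a_MA = 0/800 = 0.00
  a_GF = 60/600 = 0.10, a_AF = 240/600 = 0.40, a_FF = 150/600 = 0.25, a_MF = 30/600 = 0.05
  a_GM = 120/480 = 0.25, a_AM = 48/480 = 0.10, a_FM = 192/480 = 0.40, a_MM = 48/480 = 0.10
I − A =
  [   0.70    -0.20    -0.10    -0.25]
  [  -0.10     0.80    -0.40    -0.10]
  [  -0.05     0.00     0.75    -0.40]
  [  -0.25     0.00    -0.05     0.90]
Compute the cofactors C_ij = (−1)^(i+j)·(3×3 minor ij) of I−A; the adjugate is their transpose:
adj(I−A) = Cᵀ =
  [ 0.52400   0.13100   0.15500   0.22900]
  [ 0.14250   0.39650   0.24325   0.19175]
  [ 0.11600   0.02900   0.43100   0.22700]
  [ 0.15200   0.03800   0.06700   0.39700]
det(I−A) = Σ_j (I−A)_1j·C_1j = (0.70)(0.52400) + (-0.20)(0.14250) + (-0.10)(0.11600) + (-0.25)(0.15200) = 0.2887
(I − A)⁻¹ = adj(I−A) / det(I−A) ≈
  [   1.8150     0.4538     0.5369     0.7932]
  [   0.4936     1.3734     0.8426     0.6642]
  [   0.4018     0.1005     1.4929     0.7863]
  [   0.5265     0.1316     0.2321     1.3751]
First solve x = (I − A)⁻¹ d = adj(I−A)·d / det(I−A); in particular x_F = (0.11600·340 + 0.02900·320 + 0.43100·380 + 0.22700·820) / 0.2887 = 398.64 / 0.2887 ≈ 1380.81053.
Intermediate flow from M to F: z_MF = a_MF · x_F = 0.05 × 398.64 / 0.2887 = 19.932 / 0.2887 ≈ 69.041.

z_MF = 69.041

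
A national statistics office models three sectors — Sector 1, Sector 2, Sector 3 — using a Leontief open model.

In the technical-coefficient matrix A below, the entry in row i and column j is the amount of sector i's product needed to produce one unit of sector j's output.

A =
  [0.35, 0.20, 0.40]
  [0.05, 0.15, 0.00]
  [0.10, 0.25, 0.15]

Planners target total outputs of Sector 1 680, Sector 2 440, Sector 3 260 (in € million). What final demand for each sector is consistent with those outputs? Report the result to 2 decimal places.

I − A =
  [   0.65    -0.20    -0.40]
  [  -0.05     0.85     0.00]
  [  -0.10    -0.25     0.85]
d = (I − A) x:
  d_1 = (+0.65)·680 + (-0.20)·440 + (-0.40)·260 = 250.00
  d_2 = (-0.05)·680 + (+0.85)·440 + (+0.00)·260 = 340.00
  d_3 = (-0.10)·680 + (-0.25)·440 + (+0.85)·260 = 43.00

d_1 = 250.00, d_2 = 340.00, d_3 = 43.00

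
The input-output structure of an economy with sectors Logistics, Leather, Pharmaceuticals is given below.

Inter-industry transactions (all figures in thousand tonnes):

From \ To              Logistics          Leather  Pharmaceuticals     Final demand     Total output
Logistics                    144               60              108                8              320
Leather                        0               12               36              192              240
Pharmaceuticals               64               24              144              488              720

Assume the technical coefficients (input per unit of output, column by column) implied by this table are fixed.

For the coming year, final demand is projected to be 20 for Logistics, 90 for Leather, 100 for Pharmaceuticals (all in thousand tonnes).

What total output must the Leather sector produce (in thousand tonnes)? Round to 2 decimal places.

Technical coefficients a_ij = z_ij / X_j:
  a_11 = 144/320 = 0.45, a_21 = 0/320 = 0.00, a_31 = 64/320 = 0.20
  a_12 = 60/240 = 0.25, a_22 = 12/240 = 0.05, a_32 = 24/240 = 0.10
  a_13 = 108/720 = 0.15, a_23 = 36/720 = 0.05, a_33 = 144/720 = 0.20
I − A =
  [   0.55    -0.25    -0.15]
  [   0.00     0.95    -0.05]
  [  -0.20    -0.10     0.80]
Cofactors of I−A, C_ij = (−1)^(i+j)·(minor ij) (rows/columns in the sector order above):
  C_11 = (0.95)(0.80) − (-0.05)(-0.10) = 0.7550
  C_12 = −[(0.00)(0.80) − (-0.05)(-0.20)] = 0.0100
  C_13 = (0.00)(-0.10) − (0.95)(-0.20) = 0.1900
  C_21 = −[(-0.25)(0.80) − (-0.15)(-0.10)] = 0.2150
  C_22 = (0.55)(0.80) − (-0.15)(-0.20) = 0.4100
  C_23 = −[(0.55)(-0.10) − (-0.25)(-0.20)] = 0.1050
  C_31 = (-0.25)(-0.05) − (-0.15)(0.95) = 0.1550
  C_32 = −[(0.55)(-0.05) − (-0.15)(0.00)] = 0.0275
  C_33 = (0.55)(0.95) − (-0.25)(0.00) = 0.5225
det(I−A) = Σ_j (I−A)_1j·C_1j = (0.55)(0.7550) + (-0.25)(0.0100) + (-0.15)(0.1900) = 0.38425
adj(I−A) = Cᵀ =
  [ 0.7550   0.2150   0.1550]
  [ 0.0100   0.4100   0.0275]
  [ 0.1900   0.1050   0.5225]
(I − A)⁻¹ = adj(I−A) / det(I−A) ≈
  [   1.9649     0.5595     0.4034]
  [   0.0260     1.0670     0.0716]
  [   0.4945     0.2733     1.3598]
x = (I − A)⁻¹ d = adj(I−A)·d / det(I−A), with det(I−A) = 0.38425:
  x_1 = (0.7550·20 + 0.2150·90 + 0.1550·100) / 0.38425 = 49.95 / 0.38425 ≈ 129.99
  x_2 = (0.0100·20 + 0.4100·90 + 0.0275·100) / 0.38425 = 39.85 / 0.38425 ≈ 103.71
  x_3 = (0.1900·20 + 0.1050·90 + 0.5225·100) / 0.38425 = 65.50 / 0.38425 ≈ 170.46

x_2 = 103.71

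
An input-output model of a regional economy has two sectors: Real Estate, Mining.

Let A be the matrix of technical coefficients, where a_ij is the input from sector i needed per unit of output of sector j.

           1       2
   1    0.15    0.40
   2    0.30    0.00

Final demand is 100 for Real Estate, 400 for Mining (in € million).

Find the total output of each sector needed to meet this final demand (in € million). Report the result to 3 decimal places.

I − A =
  [   0.85    -0.40]
  [  -0.30     1.00]
det(I−A) = (0.85)(1.00) − (-0.40)(-0.30) = 0.7300
adj(I−A) = [[1.00, 0.40], [0.30, 0.85]]
(I − A)⁻¹ = adj(I−A) / det(I−A) ≈
  [   1.3699     0.5479]
  [   0.4110     1.1644]
x = (I − A)⁻¹ d = adj(I−A)·d / det(I−A), with det(I−A) = 0.7300:
  x_1 = (1.00·100 + 0.40·400) / 0.7300 = 260.00 / 0.7300 ≈ 356.164
  x_2 = (0.30·100 + 0.85·400) / 0.7300 = 370.00 / 0.7300 ≈ 506.849

x_1 = 356.164, x_2 = 506.849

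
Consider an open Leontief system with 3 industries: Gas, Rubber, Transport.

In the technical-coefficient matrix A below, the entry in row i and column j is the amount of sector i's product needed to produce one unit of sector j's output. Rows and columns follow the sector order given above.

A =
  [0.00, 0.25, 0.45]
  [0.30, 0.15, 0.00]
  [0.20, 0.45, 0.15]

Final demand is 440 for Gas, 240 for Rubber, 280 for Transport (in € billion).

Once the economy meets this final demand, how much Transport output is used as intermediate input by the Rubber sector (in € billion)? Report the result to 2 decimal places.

z_TR = 286.83

I − A =
  [   1.00    -0.25    -0.45]
  [  -0.30     0.85     0.00]
  [  -0.20    -0.45     0.85]
Cofactors of I−A, C_ij = (−1)^(i+j)·(minor ij) (rows/columns in the sector order above):
  C_11 = (0.85)(0.85) − (0.00)(-0.45) = 0.7225
  C_12 = −[(-0.30)(0.85) − (0.00)(-0.20)] = 0.2550
  C_13 = (-0.30)(-0.45) − (0.85)(-0.20) = 0.3050
  C_21 = −[(-0.25)(0.85) − (-0.45)(-0.45)] = 0.4150
  C_22 = (1.00)(0.85) − (-0.45)(-0.20) = 0.7600
  C_23 = −[(1.00)(-0.45) − (-0.25)(-0.20)] = 0.5000
  C_31 = (-0.25)(0.00) − (-0.45)(0.85) = 0.3825
  C_32 = −[(1.00)(0.00) − (-0.45)(-0.30)] = 0.1350
  C_33 = (1.00)(0.85) − (-0.25)(-0.30) = 0.7750
det(I−A) = Σ_j (I−A)_1j·C_1j = (1.00)(0.7225) + (-0.25)(0.2550) + (-0.45)(0.3050) = 0.5215
adj(I−A) = Cᵀ =
  [ 0.7225   0.4150   0.3825]
  [ 0.2550   0.7600   0.1350]
  [ 0.3050   0.5000   0.7750]
(I − A)⁻¹ = adj(I−A) / det(I−A) ≈
  [   1.3854     0.7958     0.7335]
  [   0.4890     1.4573     0.2589]
  [   0.5849     0.9588     1.4861]
First solve x = (I − A)⁻¹ d = adj(I−A)·d / det(I−A); in particular x_R = (0.2550·440 + 0.7600·240 + 0.1350·280) / 0.5215 = 332.40 / 0.5215 ≈ 637.3921.
Intermediate flow from T to R: z_TR = a_TR · x_R = 0.45 × 332.40 / 0.5215 = 149.58 / 0.5215 ≈ 286.83.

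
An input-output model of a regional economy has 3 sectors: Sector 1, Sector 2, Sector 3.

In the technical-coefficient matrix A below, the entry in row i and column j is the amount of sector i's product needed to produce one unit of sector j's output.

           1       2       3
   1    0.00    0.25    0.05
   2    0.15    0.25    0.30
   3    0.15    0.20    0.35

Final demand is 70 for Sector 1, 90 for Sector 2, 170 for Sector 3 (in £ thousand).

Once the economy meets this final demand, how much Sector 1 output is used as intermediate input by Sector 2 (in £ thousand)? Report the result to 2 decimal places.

I − A =
  [   1.00    -0.25    -0.05]
  [  -0.15     0.75    -0.30]
  [  -0.15    -0.20     0.65]
Cofactors of I−A, C_ij = (−1)^(i+j)·(minor ij) (rows/columns in the sector order above):
  C_11 = (0.75)(0.65) − (-0.30)(-0.20) = 0.4275
  C_12 = −[(-0.15)(0.65) − (-0.30)(-0.15)] = 0.1425
  C_13 = (-0.15)(-0.20) − (0.75)(-0.15) = 0.1425
  C_21 = −[(-0.25)(0.65) − (-0.05)(-0.20)] = 0.1725
  C_22 = (1.00)(0.65) − (-0.05)(-0.15) = 0.6425
  C_23 = −[(1.00)(-0.20) − (-0.25)(-0.15)] = 0.2375
  C_31 = (-0.25)(-0.30) − (-0.05)(0.75) = 0.1125
  C_32 = −[(1.00)(-0.30) − (-0.05)(-0.15)] = 0.3075
  C_33 = (1.00)(0.75) − (-0.25)(-0.15) = 0.7125
det(I−A) = Σ_j (I−A)_1j·C_1j = (1.00)(0.4275) + (-0.25)(0.1425) + (-0.05)(0.1425) = 0.38475
adj(I−A) = Cᵀ =
  [ 0.4275   0.1725   0.1125]
  [ 0.1425   0.6425   0.3075]
  [ 0.1425   0.2375   0.7125]
(I − A)⁻¹ = adj(I−A) / det(I−A) ≈
  [   1.1111     0.4483     0.2924]
  [   0.3704     1.6699     0.7992]
  [   0.3704     0.6173     1.8519]
First solve x = (I − A)⁻¹ d = adj(I−A)·d / det(I−A); in particular x_2 = (0.1425·70 + 0.6425·90 + 0.3075·170) / 0.38475 = 120.075 / 0.38475 ≈ 312.0858.
Intermediate flow from 1 to 2: z_12 = a_12 · x_2 = 0.25 × 120.075 / 0.38475 = 30.01875 / 0.38475 ≈ 78.02.

z_12 = 78.02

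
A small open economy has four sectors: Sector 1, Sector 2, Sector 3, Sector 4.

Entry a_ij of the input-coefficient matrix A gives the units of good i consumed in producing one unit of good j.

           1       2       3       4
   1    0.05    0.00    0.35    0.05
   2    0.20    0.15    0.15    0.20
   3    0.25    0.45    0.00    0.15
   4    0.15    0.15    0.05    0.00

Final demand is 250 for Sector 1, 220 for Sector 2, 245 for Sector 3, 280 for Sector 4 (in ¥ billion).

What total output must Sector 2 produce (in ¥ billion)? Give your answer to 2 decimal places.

x_2 = 641.58

I − A =
  [   0.95     0.00    -0.35    -0.05]
  [  -0.20     0.85    -0.15    -0.20]
  [  -0.25    -0.45     1.00    -0.15]
  [  -0.15    -0.15    -0.05     1.00]
Compute the cofactors C_ij = (−1)^(i+j)·(3×3 minor ij) of I−A; the adjugate is their transpose:
adj(I−A) = Cᵀ =
  [ 0.738250   0.174000   0.290250   0.115250]
  [ 0.271875   0.839375   0.231875   0.216250]
  [ 0.332125   0.447375   0.771125   0.221750]
  [ 0.168125   0.174375   0.116875   0.637500]
det(I−A) = Σ_j (I−A)_1j·C_1j = (0.95)(0.738250) + (0.00)(0.271875) + (-0.35)(0.332125) + (-0.05)(0.168125) = 0.5766875
(I − A)⁻¹ = adj(I−A) / det(I−A) ≈
  [   1.2802     0.3017     0.5033     0.1998]
  [   0.4714     1.4555     0.4021     0.3750]
  [   0.5759     0.7758     1.3372     0.3845]
  [   0.2915     0.3024     0.2027     1.1055]
x = (I − A)⁻¹ d = adj(I−A)·d / det(I−A), with det(I−A) = 0.5766875:
  x_1 = (0.738250·250 + 0.174000·220 + 0.290250·245 + 0.115250·280) / 0.5766875 = 326.22375 / 0.5766875 ≈ 565.69
  x_2 = (0.271875·250 + 0.839375·220 + 0.231875·245 + 0.216250·280) / 0.5766875 = 369.990625 / 0.5766875 ≈ 641.58
  x_3 = (0.332125·250 + 0.447375·220 + 0.771125·245 + 0.221750·280) / 0.5766875 = 432.469375 / 0.5766875 ≈ 749.92
  x_4 = (0.168125·250 + 0.174375·220 + 0.116875·245 + 0.637500·280) / 0.5766875 = 287.528125 / 0.5766875 ≈ 498.59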